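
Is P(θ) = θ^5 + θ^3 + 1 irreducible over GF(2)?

Check for roots in GF(2): P(0) = 1; P(1) = 1.
No roots, so no linear factors.
Monic irreducibles of degree 2 over GF(2): θ^2 + θ + 1.
None of them divide P (all give nonzero remainder).
No irreducible factor of degree ≤ 2 exists, so P is irreducible over GF(2).

Yes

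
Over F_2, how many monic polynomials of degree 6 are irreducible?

9

By the necklace-counting formula, N_2(6) = (1/6) Σ_{d|6} μ(6/d)·2^d.
Divisors of 6: 1, 2, 3, 6; μ(6/d) for each: 1, -1, -1, 1.
Σ = 2^1 − 2^2 − 2^3 + 2^6 = 54.
N = 54/6 = 9.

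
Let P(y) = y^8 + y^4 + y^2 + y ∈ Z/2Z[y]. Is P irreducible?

Check for roots in Z/2Z: P(0) = 0 → root; P(1) = 0 → root.
P(0) = 0, so (y) divides P(y); P is reducible.

No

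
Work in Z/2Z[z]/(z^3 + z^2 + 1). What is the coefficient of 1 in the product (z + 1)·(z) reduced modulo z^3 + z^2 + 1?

Multiply in Z/2Z[z]: (z + 1)·(z) = z^2 + z.
Reduced: z^2 + z.

0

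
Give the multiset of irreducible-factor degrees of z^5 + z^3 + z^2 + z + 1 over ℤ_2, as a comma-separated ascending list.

Write f(z) = z^5 + z^3 + z^2 + z + 1.
Roots in ℤ_2: f(0) = 1; f(1) = 1.
Complete factorization: f(z) = (z^5 + z^3 + z^2 + z + 1).
Factor degrees with multiplicity: 5 = 5.

5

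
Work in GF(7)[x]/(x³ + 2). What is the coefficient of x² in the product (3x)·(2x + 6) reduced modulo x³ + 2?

6

Multiply in GF(7)[x]: (3x)·(2x + 6) = 6x² + 4x.
Reduced: 6x² + 4x.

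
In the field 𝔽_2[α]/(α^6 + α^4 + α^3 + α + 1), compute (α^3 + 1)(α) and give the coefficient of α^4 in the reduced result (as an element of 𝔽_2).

Multiply in 𝔽_2[α]: (α^3 + 1)·(α) = α^4 + α.
Reduced: α^4 + α.

1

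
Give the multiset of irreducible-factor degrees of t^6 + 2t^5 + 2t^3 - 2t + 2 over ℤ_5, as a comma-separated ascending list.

Write h(t) = t^6 + 2t^5 + 2t^3 - 2t + 2.
Roots in ℤ_5: h(0) = 2; h(1) = 0 → root; h(2) = 2; h(3) = 0 → root; h(4) = 1.
Linear factors from roots: (t - 1), (t + 2).
Complete factorization: h(t) = (t + 2)^2·(t - 1)^2·(t^2 - 2).
Factor degrees with multiplicity: 1 + 1 + 1 + 1 + 2 = 6.

1, 1, 1, 1, 2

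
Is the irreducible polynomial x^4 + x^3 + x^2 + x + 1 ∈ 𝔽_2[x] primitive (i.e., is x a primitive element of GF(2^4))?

Write f(x) = x^4 + x^3 + x^2 + x + 1.
|GF(2^4)^×| = 2^4 − 1 = 15. Prime factorization: 15 = 3·5.
f is primitive ⇔ x has order 15 in GF(2)[x]/(f), i.e. x^(15/q) ≠ 1 for each prime q | 15.
x^(5) mod f = 1
x^(3) mod f = x^3.
Since x^(5) = 1, the order of x divides 5 < 15; not primitive.

No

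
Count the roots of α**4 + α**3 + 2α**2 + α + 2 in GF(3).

1

Write h(α) = α**4 + α**3 + 2α**2 + α + 2.
Evaluate at each of the 3 elements of GF(3):
h(0) = 2; h(1) = 1; h(2) = 0 → root.
Roots: {2}.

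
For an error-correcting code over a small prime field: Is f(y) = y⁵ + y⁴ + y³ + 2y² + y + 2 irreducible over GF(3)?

Yes

Check for roots in GF(3): f(0) = 2; f(1) = 2; f(2) = 2.
No roots, so no linear factors.
Monic irreducibles of degree 2 over GF(3): y² + 1, y² + y + 2, y² + 2y + 2.
None of them divide f (all give nonzero remainder).
No irreducible factor of degree ≤ 2 exists, so f is irreducible over GF(3).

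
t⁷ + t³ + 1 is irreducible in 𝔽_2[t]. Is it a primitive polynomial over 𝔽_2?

Write f(t) = t⁷ + t³ + 1.
|GF(2^7)^×| = 2^7 − 1 = 127. Prime factorization: 127 = 127.
f is primitive ⇔ t has order 127 in GF(2)[t]/(f), i.e. t^(127/q) ≠ 1 for each prime q | 127.
t^(1) mod f = t.
None equal 1, so t has full order 127; f is primitive.

Yes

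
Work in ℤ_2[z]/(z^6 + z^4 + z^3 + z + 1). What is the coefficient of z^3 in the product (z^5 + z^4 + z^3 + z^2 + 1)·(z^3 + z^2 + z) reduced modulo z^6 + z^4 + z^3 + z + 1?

1

Multiply in ℤ_2[z]: (z^5 + z^4 + z^3 + z^2 + 1)·(z^3 + z^2 + z) = z^8 + z^6 + z^5 + z^2 + z.
Reduce using z^6 ≡ z^4 + z^3 + z + 1 (mod z^6 + z^4 + z^3 + z + 1).
Reduced: z^3 + z.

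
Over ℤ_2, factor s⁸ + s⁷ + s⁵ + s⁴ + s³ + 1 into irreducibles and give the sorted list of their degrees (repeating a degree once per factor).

Write f(s) = s⁸ + s⁷ + s⁵ + s⁴ + s³ + 1.
Roots in ℤ_2: f(0) = 1; f(1) = 0 → root.
Linear factors from roots: (s + 1).
Complete factorization: f(s) = (s + 1)·(s² + s + 1)^2·(s³ + s + 1).
Factor degrees with multiplicity: 1 + 2 + 2 + 3 = 8.

1, 2, 2, 3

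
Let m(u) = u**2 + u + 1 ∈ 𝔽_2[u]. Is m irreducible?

Check for roots in 𝔽_2: m(0) = 1; m(1) = 1.
No roots. A degree-2 polynomial over a field with no linear factor is irreducible.

Yes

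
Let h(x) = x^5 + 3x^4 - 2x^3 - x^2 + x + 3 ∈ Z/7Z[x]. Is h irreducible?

Yes

Check for roots in Z/7Z: h(0) = 3; h(1) = 5; h(2) = 2; h(3) = 2; h(4) = 3; h(5) = 1; h(6) = 5.
No roots, so no linear factors.
Degree-2 irreducible divisors: test the 21 monic irreducibles of degree 2 over GF(7).
None of them divide h (all give nonzero remainder).
No irreducible factor of degree ≤ 2 exists, so h is irreducible over GF(7).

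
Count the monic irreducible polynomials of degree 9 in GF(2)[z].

56

Gauss's count: N_{2}(9) = (1/9) Σ_{d|9} μ(9/d)·2^d.
Divisors of 9: 1, 3, 9; μ(9/d) for each: 0, -1, 1.
Σ = − 2^3 + 2^9 = 504.
N = 504/9 = 56.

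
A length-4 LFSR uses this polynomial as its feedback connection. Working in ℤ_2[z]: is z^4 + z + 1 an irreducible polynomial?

Yes

Write P(z) = z^4 + z + 1.
Check for roots in ℤ_2: P(0) = 1; P(1) = 1.
No roots, so no linear factors.
Monic irreducibles of degree 2 over GF(2): z^2 + z + 1.
None of them divide P (all give nonzero remainder).
No irreducible factor of degree ≤ 2 exists, so P is irreducible over GF(2).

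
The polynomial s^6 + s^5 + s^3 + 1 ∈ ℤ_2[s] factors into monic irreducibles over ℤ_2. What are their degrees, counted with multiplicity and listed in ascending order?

1, 1, 1, 3

Write f(s) = s^6 + s^5 + s^3 + 1.
Roots in ℤ_2: f(0) = 1; f(1) = 0 → root.
Linear factors from roots: (s + 1).
Complete factorization: f(s) = (s + 1)^3·(s^3 + s + 1).
Factor degrees with multiplicity: 1 + 1 + 1 + 3 = 6.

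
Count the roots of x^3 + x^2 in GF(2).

2

Write f(x) = x^3 + x^2.
Evaluate at each of the 2 elements of GF(2):
f(0) = 0 → root; f(1) = 0 → root.
Roots: {0, 1}.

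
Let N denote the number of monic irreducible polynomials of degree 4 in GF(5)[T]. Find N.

150

Gauss's count: N_{5}(4) = (1/4) Σ_{d|4} μ(4/d)·5^d.
Divisors of 4: 1, 2, 4; μ(4/d) for each: 0, -1, 1.
Σ = − 5^2 + 5^4 = 600.
N = 600/4 = 150.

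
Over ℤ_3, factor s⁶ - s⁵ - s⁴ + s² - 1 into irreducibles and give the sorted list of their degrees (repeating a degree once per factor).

Write g(s) = s⁶ - s⁵ - s⁴ + s² - 1.
Roots in ℤ_3: g(0) = 2; g(1) = 2; g(2) = 1.
Complete factorization: g(s) = (s⁶ - s⁵ - s⁴ + s² - 1).
Factor degrees with multiplicity: 6 = 6.

6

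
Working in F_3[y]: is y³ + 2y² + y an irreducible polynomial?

Write P(y) = y³ + 2y² + y.
Check for roots in F_3: P(0) = 0 → root; P(1) = 1; P(2) = 0 → root.
P(0) = 0, so (y) divides P(y); P is reducible.

No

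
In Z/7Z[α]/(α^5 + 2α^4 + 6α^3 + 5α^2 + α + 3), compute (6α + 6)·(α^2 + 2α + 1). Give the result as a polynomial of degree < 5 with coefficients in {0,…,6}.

6α^3 + 4α^2 + 4α + 6

Multiply in Z/7Z[α]: (6α + 6)·(α^2 + 2α + 1) = 6α^3 + 4α^2 + 4α + 6.
Reduced: 6α^3 + 4α^2 + 4α + 6.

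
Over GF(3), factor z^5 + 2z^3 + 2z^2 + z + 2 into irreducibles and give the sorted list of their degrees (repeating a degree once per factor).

Write f(z) = z^5 + 2z^3 + 2z^2 + z + 2.
Roots in GF(3): f(0) = 2; f(1) = 2; f(2) = 0 → root.
Linear factors from roots: (z + 1).
Complete factorization: f(z) = (z + 1)·(z^2 + 1)·(z^2 + 2z + 2).
Factor degrees with multiplicity: 1 + 2 + 2 = 5.

1, 2, 2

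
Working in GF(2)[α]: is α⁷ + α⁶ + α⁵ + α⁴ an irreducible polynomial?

No

Write P(α) = α⁷ + α⁶ + α⁵ + α⁴.
Check for roots in GF(2): P(0) = 0 → root; P(1) = 0 → root.
P(0) = 0, so (α) divides P(α); P is reducible.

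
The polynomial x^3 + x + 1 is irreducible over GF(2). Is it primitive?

Write f(x) = x^3 + x + 1.
|GF(2^3)^×| = 2^3 − 1 = 7. Prime factorization: 7 = 7.
f is primitive ⇔ x has order 7 in GF(2)[x]/(f), i.e. x^(7/q) ≠ 1 for each prime q | 7.
x^(1) mod f = x.
None equal 1, so x has full order 7; f is primitive.

Yes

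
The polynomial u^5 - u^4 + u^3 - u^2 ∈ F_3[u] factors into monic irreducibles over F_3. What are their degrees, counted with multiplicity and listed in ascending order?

Write g(u) = u^5 - u^4 + u^3 - u^2.
Roots in F_3: g(0) = 0 → root; g(1) = 0 → root; g(2) = 2.
Linear factors from roots: (u), (u - 1).
Complete factorization: g(u) = (u - 1)·(u)^2·(u^2 + 1).
Factor degrees with multiplicity: 1 + 1 + 1 + 2 = 5.

1, 1, 1, 2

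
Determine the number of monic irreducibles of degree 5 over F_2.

6

By the necklace-counting formula, N_2(5) = (1/5) Σ_{d|5} μ(5/d)·2^d.
Divisors of 5: 1, 5; μ(5/d) for each: -1, 1.
Σ = − 2^1 + 2^5 = 30.
N = 30/5 = 6.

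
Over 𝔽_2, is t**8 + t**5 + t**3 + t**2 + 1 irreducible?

Write h(t) = t**8 + t**5 + t**3 + t**2 + 1.
Check for roots in 𝔽_2: h(0) = 1; h(1) = 1.
No roots, so no linear factors.
Monic irreducibles of degree 2 over GF(2): t**2 + t + 1.
None of them divide h (all give nonzero remainder).
Monic irreducibles of degree 3 over GF(2): t**3 + t + 1, t**3 + t**2 + 1.
None of them divide h (all give nonzero remainder).
Monic irreducibles of degree 4 over GF(2): t**4 + t + 1, t**4 + t**3 + 1, t**4 + t**3 + t**2 + t + 1.
None of them divide h (all give nonzero remainder).
No irreducible factor of degree ≤ 4 exists, so h is irreducible over GF(2).

Yes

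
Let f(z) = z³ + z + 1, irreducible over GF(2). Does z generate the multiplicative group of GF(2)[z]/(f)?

|GF(2^3)^×| = 2^3 − 1 = 7. Prime factorization: 7 = 7.
f is primitive ⇔ z has order 7 in GF(2)[z]/(f), i.e. z^(7/q) ≠ 1 for each prime q | 7.
z^(1) mod f = z.
None equal 1, so z has full order 7; f is primitive.

Yes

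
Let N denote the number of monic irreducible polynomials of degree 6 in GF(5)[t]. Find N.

2580

Gauss's count: N_{5}(6) = (1/6) Σ_{d|6} μ(6/d)·5^d.
Divisors of 6: 1, 2, 3, 6; μ(6/d) for each: 1, -1, -1, 1.
Σ = 5^1 − 5^2 − 5^3 + 5^6 = 15480.
N = 15480/6 = 2580.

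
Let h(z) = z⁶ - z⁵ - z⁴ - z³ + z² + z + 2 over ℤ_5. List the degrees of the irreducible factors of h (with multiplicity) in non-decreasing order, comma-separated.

Roots in ℤ_5: h(0) = 2; h(1) = 2; h(2) = 1; h(3) = 2; h(4) = 4.
Complete factorization: h(z) = (z⁶ - z⁵ - z⁴ - z³ + z² + z + 2).
Factor degrees with multiplicity: 6 = 6.

6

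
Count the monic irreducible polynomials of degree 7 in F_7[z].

The number of monic irreducibles of degree 7 over GF(7) is (1/7)·Σ_{d∣7} μ(7/d) 7^d.
Divisors of 7: 1, 7; μ(7/d) for each: -1, 1.
Σ = − 7^1 + 7^7 = 823536.
N = 823536/7 = 117648.

117648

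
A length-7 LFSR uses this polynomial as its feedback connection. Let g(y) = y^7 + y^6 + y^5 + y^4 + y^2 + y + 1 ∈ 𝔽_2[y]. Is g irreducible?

Check for roots in 𝔽_2: g(0) = 1; g(1) = 1.
No roots, so no linear factors.
Monic irreducibles of degree 2 over GF(2): y^2 + y + 1.
None of them divide g (all give nonzero remainder).
Monic irreducibles of degree 3 over GF(2): y^3 + y + 1, y^3 + y^2 + 1.
None of them divide g (all give nonzero remainder).
No irreducible factor of degree ≤ 3 exists, so g is irreducible over GF(2).

Yes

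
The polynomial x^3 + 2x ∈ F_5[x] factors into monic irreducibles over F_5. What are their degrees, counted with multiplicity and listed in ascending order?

Write f(x) = x^3 + 2x.
Roots in F_5: f(0) = 0 → root; f(1) = 3; f(2) = 2; f(3) = 3; f(4) = 2.
Linear factors from roots: (x).
Complete factorization: f(x) = (x)·(x^2 + 2).
Factor degrees with multiplicity: 1 + 2 = 3.

1, 2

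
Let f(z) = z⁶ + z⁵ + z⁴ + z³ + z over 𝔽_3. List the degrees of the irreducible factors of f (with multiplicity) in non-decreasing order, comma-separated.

Roots in 𝔽_3: f(0) = 0 → root; f(1) = 2; f(2) = 2.
Linear factors from roots: (z).
Complete factorization: f(z) = (z)·(z² + z + 2)·(z³ + 2z + 2).
Factor degrees with multiplicity: 1 + 2 + 3 = 6.

1, 2, 3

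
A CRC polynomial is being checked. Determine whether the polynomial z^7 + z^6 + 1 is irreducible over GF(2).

Write h(z) = z^7 + z^6 + 1.
Check for roots in GF(2): h(0) = 1; h(1) = 1.
No roots, so no linear factors.
Monic irreducibles of degree 2 over GF(2): z^2 + z + 1.
None of them divide h (all give nonzero remainder).
Monic irreducibles of degree 3 over GF(2): z^3 + z + 1, z^3 + z^2 + 1.
None of them divide h (all give nonzero remainder).
No irreducible factor of degree ≤ 3 exists, so h is irreducible over GF(2).

Yes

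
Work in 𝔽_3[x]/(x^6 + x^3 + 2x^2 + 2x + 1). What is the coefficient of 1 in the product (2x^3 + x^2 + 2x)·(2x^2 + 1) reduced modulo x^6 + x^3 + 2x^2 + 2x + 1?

Multiply in 𝔽_3[x]: (2x^3 + x^2 + 2x)·(2x^2 + 1) = x^5 + 2x^4 + x^2 + 2x.
Reduced: x^5 + 2x^4 + x^2 + 2x.

0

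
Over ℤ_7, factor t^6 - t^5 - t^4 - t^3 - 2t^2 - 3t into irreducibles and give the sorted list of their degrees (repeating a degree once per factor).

1, 1, 4

Write f(t) = t^6 - t^5 - t^4 - t^3 - 2t^2 - 3t.
Linear factors from roots: (t), (t - 1).
Complete factorization: f(t) = (t)·(t - 1)·(t^4 - t^2 - 2t + 3).
Factor degrees with multiplicity: 1 + 1 + 4 = 6.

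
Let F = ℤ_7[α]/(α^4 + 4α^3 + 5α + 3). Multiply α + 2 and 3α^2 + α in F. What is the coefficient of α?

2

Multiply in ℤ_7[α]: (α + 2)·(3α^2 + α) = 3α^3 + 2α.
Reduced: 3α^3 + 2α.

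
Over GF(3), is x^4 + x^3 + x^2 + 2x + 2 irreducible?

Write P(x) = x^4 + x^3 + x^2 + 2x + 2.
Check for roots in GF(3): P(0) = 2; P(1) = 1; P(2) = 1.
No roots, so no linear factors.
Monic irreducibles of degree 2 over GF(3): x^2 + 1, x^2 + x + 2, x^2 + 2x + 2.
None of them divide P (all give nonzero remainder).
No irreducible factor of degree ≤ 2 exists, so P is irreducible over GF(3).

Yes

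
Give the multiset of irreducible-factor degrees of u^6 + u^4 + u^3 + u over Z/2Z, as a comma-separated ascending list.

1, 1, 1, 1, 2

Write f(u) = u^6 + u^4 + u^3 + u.
Roots in Z/2Z: f(0) = 0 → root; f(1) = 0 → root.
Linear factors from roots: (u), (u + 1).
Complete factorization: f(u) = (u)·(u + 1)^3·(u^2 + u + 1).
Factor degrees with multiplicity: 1 + 1 + 1 + 1 + 2 = 6.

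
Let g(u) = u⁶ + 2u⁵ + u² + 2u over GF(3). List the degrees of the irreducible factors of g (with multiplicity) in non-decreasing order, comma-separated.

Roots in GF(3): g(0) = 0 → root; g(1) = 0 → root; g(2) = 1.
Linear factors from roots: (u), (u + 2).
Complete factorization: g(u) = (u)·(u + 2)·(u² + u + 2)·(u² + 2u + 2).
Factor degrees with multiplicity: 1 + 1 + 2 + 2 = 6.

1, 1, 2, 2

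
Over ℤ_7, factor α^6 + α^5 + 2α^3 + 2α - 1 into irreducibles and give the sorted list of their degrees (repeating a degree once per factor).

6

Write h(α) = α^6 + α^5 + 2α^3 + 2α - 1.
Complete factorization: h(α) = (α^6 + α^5 + 2α^3 + 2α - 1).
Factor degrees with multiplicity: 6 = 6.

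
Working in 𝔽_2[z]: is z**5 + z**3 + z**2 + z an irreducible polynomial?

Write g(z) = z**5 + z**3 + z**2 + z.
Check for roots in 𝔽_2: g(0) = 0 → root; g(1) = 0 → root.
g(0) = 0, so (z) divides g(z); g is reducible.

No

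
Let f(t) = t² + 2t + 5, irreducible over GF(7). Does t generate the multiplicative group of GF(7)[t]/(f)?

Yes

|GF(7^2)^×| = 7^2 − 1 = 48. Prime factorization: 48 = 2^4·3.
f is primitive ⇔ t has order 48 in GF(7)[t]/(f), i.e. t^(48/q) ≠ 1 for each prime q | 48.
t^(24) mod f = 6.
t^(16) mod f = 4.
None equal 1, so t has full order 48; f is primitive.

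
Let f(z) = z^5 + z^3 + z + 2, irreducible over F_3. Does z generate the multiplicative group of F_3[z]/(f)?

No

|GF(3^5)^×| = 3^5 − 1 = 242. Prime factorization: 242 = 2·11^2.
f is primitive ⇔ z has order 242 in GF(3)[z]/(f), i.e. z^(242/q) ≠ 1 for each prime q | 242.
z^(121) mod f = 1
z^(22) mod f = z^4 + z^2 + 2.
Since z^(121) = 1, the order of z divides 121 < 242; not primitive.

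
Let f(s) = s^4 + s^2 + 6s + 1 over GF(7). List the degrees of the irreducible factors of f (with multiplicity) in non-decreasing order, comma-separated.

Complete factorization: f(s) = (s^4 + s^2 + 6s + 1).
Factor degrees with multiplicity: 4 = 4.

4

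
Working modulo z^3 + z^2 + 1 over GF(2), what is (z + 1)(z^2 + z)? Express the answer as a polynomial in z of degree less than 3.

Multiply in GF(2)[z]: (z + 1)·(z^2 + z) = z^3 + z.
Reduce using z^3 ≡ z^2 + 1 (mod z^3 + z^2 + 1).
Reduced: z^2 + z + 1.

z^2 + z + 1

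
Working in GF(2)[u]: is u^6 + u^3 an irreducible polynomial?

Write f(u) = u^6 + u^3.
Check for roots in GF(2): f(0) = 0 → root; f(1) = 0 → root.
f(0) = 0, so (u) divides f(u); f is reducible.

No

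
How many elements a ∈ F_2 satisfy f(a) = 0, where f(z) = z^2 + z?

2

Evaluate at each of the 2 elements of F_2:
f(0) = 0 → root; f(1) = 0 → root.
Roots: {0, 1}.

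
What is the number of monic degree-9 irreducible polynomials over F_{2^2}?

The number of monic irreducibles of degree 9 over GF(4) is (1/9)·Σ_{d∣9} μ(9/d) 4^d.
Divisors of 9: 1, 3, 9; μ(9/d) for each: 0, -1, 1.
Σ = − 4^3 + 4^9 = 262080.
N = 262080/9 = 29120.

29120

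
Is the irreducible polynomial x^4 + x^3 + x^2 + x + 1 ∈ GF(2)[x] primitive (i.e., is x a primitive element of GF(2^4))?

No

Write f(x) = x^4 + x^3 + x^2 + x + 1.
|GF(2^4)^×| = 2^4 − 1 = 15. Prime factorization: 15 = 3·5.
f is primitive ⇔ x has order 15 in GF(2)[x]/(f), i.e. x^(15/q) ≠ 1 for each prime q | 15.
x^(5) mod f = 1
x^(3) mod f = x^3.
Since x^(5) = 1, the order of x divides 5 < 15; not primitive.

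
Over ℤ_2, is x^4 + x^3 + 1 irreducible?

Write f(x) = x^4 + x^3 + 1.
Check for roots in ℤ_2: f(0) = 1; f(1) = 1.
No roots, so no linear factors.
Monic irreducibles of degree 2 over GF(2): x^2 + x + 1.
None of them divide f (all give nonzero remainder).
No irreducible factor of degree ≤ 2 exists, so f is irreducible over GF(2).

Yes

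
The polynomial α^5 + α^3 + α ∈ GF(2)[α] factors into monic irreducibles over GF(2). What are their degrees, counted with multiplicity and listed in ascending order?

1, 2, 2

Write f(α) = α^5 + α^3 + α.
Roots in GF(2): f(0) = 0 → root; f(1) = 1.
Linear factors from roots: (α).
Complete factorization: f(α) = (α)·(α^2 + α + 1)^2.
Factor degrees with multiplicity: 1 + 2 + 2 = 5.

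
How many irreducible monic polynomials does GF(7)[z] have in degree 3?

112

The number of monic irreducibles of degree 3 over GF(7) is (1/3)·Σ_{d∣3} μ(3/d) 7^d.
Divisors of 3: 1, 3; μ(3/d) for each: -1, 1.
Σ = − 7^1 + 7^3 = 336.
N = 336/3 = 112.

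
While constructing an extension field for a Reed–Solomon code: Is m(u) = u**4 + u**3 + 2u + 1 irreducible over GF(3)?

Yes

Check for roots in GF(3): m(0) = 1; m(1) = 2; m(2) = 2.
No roots, so no linear factors.
Monic irreducibles of degree 2 over GF(3): u**2 + 1, u**2 + u + 2, u**2 + 2u + 2.
None of them divide m (all give nonzero remainder).
No irreducible factor of degree ≤ 2 exists, so m is irreducible over GF(3).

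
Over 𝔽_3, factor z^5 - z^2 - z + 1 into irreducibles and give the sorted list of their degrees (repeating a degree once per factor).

1, 1, 1, 2

Write f(z) = z^5 - z^2 - z + 1.
Roots in 𝔽_3: f(0) = 1; f(1) = 0 → root; f(2) = 0 → root.
Linear factors from roots: (z - 1), (z + 1).
Complete factorization: f(z) = (z - 1)·(z + 1)^2·(z^2 - z - 1).
Factor degrees with multiplicity: 1 + 1 + 1 + 2 = 5.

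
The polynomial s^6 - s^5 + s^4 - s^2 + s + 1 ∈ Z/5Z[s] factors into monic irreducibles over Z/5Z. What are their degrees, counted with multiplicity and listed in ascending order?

6

Write f(s) = s^6 - s^5 + s^4 - s^2 + s + 1.
Roots in Z/5Z: f(0) = 1; f(1) = 2; f(2) = 2; f(3) = 2; f(4) = 2.
Complete factorization: f(s) = (s^6 - s^5 + s^4 - s^2 + s + 1).
Factor degrees with multiplicity: 6 = 6.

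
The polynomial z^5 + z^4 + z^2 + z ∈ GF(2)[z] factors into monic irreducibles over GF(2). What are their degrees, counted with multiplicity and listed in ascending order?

1, 1, 1, 2

Write h(z) = z^5 + z^4 + z^2 + z.
Roots in GF(2): h(0) = 0 → root; h(1) = 0 → root.
Linear factors from roots: (z), (z + 1).
Complete factorization: h(z) = (z)·(z + 1)^2·(z^2 + z + 1).
Factor degrees with multiplicity: 1 + 1 + 1 + 2 = 5.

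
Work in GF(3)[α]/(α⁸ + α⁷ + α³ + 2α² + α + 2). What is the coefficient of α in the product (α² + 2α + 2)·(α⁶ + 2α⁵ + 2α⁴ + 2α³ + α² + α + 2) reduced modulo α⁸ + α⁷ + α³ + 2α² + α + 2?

Multiply in GF(3)[α]: (α² + 2α + 2)·(α⁶ + 2α⁵ + 2α⁴ + 2α³ + α² + α + 2) = α⁸ + α⁷ + 2α⁶ + α⁵ + α³ + 1.
Reduce using α⁸ ≡ 2α⁷ + 2α³ + α² + 2α + 1 (mod α⁸ + α⁷ + α³ + 2α² + α + 2).
Reduced: 2α⁶ + α⁵ + α² + 2α + 2.

2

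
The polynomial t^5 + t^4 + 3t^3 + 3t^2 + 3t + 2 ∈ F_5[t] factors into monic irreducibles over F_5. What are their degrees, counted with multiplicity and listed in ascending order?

5

Write f(t) = t^5 + t^4 + 3t^3 + 3t^2 + 3t + 2.
Roots in F_5: f(0) = 2; f(1) = 3; f(2) = 2; f(3) = 3; f(4) = 4.
Complete factorization: f(t) = (t^5 + t^4 + 3t^3 + 3t^2 + 3t + 2).
Factor degrees with multiplicity: 5 = 5.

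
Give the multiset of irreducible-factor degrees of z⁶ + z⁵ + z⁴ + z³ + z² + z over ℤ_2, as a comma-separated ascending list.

Write g(z) = z⁶ + z⁵ + z⁴ + z³ + z² + z.
Roots in ℤ_2: g(0) = 0 → root; g(1) = 0 → root.
Linear factors from roots: (z), (z + 1).
Complete factorization: g(z) = (z)·(z + 1)·(z² + z + 1)^2.
Factor degrees with multiplicity: 1 + 1 + 2 + 2 = 6.

1, 1, 2, 2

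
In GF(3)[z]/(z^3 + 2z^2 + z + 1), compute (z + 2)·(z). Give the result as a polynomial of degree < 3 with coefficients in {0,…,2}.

z^2 + 2z

Multiply in GF(3)[z]: (z + 2)·(z) = z^2 + 2z.
Reduced: z^2 + 2z.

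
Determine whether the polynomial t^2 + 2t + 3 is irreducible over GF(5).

Write g(t) = t^2 + 2t + 3.
Check for roots in GF(5): g(0) = 3; g(1) = 1; g(2) = 1; g(3) = 3; g(4) = 2.
No roots. A degree-2 polynomial over a field with no linear factor is irreducible.

Yes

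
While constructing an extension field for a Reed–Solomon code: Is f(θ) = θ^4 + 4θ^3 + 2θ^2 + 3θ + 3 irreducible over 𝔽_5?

Check for roots in 𝔽_5: f(0) = 3; f(1) = 3; f(2) = 0 → root; f(3) = 4; f(4) = 4.
f(2) = 0, so (θ − 2) divides f(θ); f is reducible.

No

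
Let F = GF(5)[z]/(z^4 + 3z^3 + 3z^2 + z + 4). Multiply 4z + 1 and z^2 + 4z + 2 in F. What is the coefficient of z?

Multiply in GF(5)[z]: (4z + 1)·(z^2 + 4z + 2) = 4z^3 + 2z^2 + 2z + 2.
Reduced: 4z^3 + 2z^2 + 2z + 2.

2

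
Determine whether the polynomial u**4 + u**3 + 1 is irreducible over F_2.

Write m(u) = u**4 + u**3 + 1.
Check for roots in F_2: m(0) = 1; m(1) = 1.
No roots, so no linear factors.
Monic irreducibles of degree 2 over GF(2): u**2 + u + 1.
None of them divide m (all give nonzero remainder).
No irreducible factor of degree ≤ 2 exists, so m is irreducible over GF(2).

Yes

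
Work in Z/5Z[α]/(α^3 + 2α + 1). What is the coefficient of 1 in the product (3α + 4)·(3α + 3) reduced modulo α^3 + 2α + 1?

2

Multiply in Z/5Z[α]: (3α + 4)·(3α + 3) = 4α^2 + α + 2.
Reduced: 4α^2 + α + 2.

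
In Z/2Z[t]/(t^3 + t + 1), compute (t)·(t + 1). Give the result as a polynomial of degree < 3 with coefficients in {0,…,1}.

t^2 + t

Multiply in Z/2Z[t]: (t)·(t + 1) = t^2 + t.
Reduced: t^2 + t.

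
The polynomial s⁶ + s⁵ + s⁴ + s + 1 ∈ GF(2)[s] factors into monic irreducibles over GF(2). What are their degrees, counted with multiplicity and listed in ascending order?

6

Write h(s) = s⁶ + s⁵ + s⁴ + s + 1.
Roots in GF(2): h(0) = 1; h(1) = 1.
Complete factorization: h(s) = (s⁶ + s⁵ + s⁴ + s + 1).
Factor degrees with multiplicity: 6 = 6.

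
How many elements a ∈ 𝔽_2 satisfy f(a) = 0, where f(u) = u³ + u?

2

Evaluate at each of the 2 elements of 𝔽_2:
f(0) = 0 → root; f(1) = 0 → root.
Roots: {0, 1}.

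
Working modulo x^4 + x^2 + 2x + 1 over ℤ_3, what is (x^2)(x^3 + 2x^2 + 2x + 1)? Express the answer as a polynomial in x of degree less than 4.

Multiply in ℤ_3[x]: (x^2)·(x^3 + 2x^2 + 2x + 1) = x^5 + 2x^4 + 2x^3 + x^2.
Reduce using x^4 ≡ 2x^2 + x + 2 (mod x^4 + x^2 + 2x + 1).
Reduced: x^3 + x + 1.

x^3 + x + 1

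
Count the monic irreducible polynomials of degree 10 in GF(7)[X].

Gauss's count: N_{7}(10) = (1/10) Σ_{d|10} μ(10/d)·7^d.
Divisors of 10: 1, 2, 5, 10; μ(10/d) for each: 1, -1, -1, 1.
Σ = 7^1 − 7^2 − 7^5 + 7^10 = 282458400.
N = 282458400/10 = 28245840.

28245840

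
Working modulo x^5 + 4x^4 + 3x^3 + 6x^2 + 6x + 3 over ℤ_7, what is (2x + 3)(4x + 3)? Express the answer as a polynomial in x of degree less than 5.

Multiply in ℤ_7[x]: (2x + 3)·(4x + 3) = x^2 + 4x + 2.
Reduced: x^2 + 4x + 2.

x^2 + 4x + 2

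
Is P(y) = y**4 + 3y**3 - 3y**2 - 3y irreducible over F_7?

Check for roots in F_7: P(0) = 0 → root; P(1) = 5; P(2) = 1; P(3) = 0 → root; P(4) = 3; P(5) = 0 → root; P(6) = 5.
P(0) = 0, so (y) divides P(y); P is reducible.

No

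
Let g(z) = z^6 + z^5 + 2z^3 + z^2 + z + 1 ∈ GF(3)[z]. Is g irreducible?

Yes

Check for roots in GF(3): g(0) = 1; g(1) = 1; g(2) = 2.
No roots, so no linear factors.
Monic irreducibles of degree 2 over GF(3): z^2 + 1, z^2 + z + 2, z^2 + 2z + 2.
None of them divide g (all give nonzero remainder).
Degree-3 irreducible divisors: test the 8 monic irreducibles of degree 3 over GF(3).
None of them divide g (all give nonzero remainder).
No irreducible factor of degree ≤ 3 exists, so g is irreducible over GF(3).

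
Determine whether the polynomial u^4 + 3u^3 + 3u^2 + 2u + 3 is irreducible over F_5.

Yes

Write f(u) = u^4 + 3u^3 + 3u^2 + 2u + 3.
Check for roots in F_5: f(0) = 3; f(1) = 2; f(2) = 4; f(3) = 3; f(4) = 2.
No roots, so no linear factors.
Degree-2 irreducible divisors: test the 10 monic irreducibles of degree 2 over GF(5).
None of them divide f (all give nonzero remainder).
No irreducible factor of degree ≤ 2 exists, so f is irreducible over GF(5).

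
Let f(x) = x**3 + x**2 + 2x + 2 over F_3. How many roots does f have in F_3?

Evaluate at each of the 3 elements of F_3:
f(0) = 2; f(1) = 0 → root; f(2) = 0 → root.
Roots: {1, 2}.

2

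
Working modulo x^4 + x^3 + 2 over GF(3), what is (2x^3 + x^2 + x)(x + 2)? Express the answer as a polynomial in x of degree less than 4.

2x + 2

Multiply in GF(3)[x]: (2x^3 + x^2 + x)·(x + 2) = 2x^4 + 2x^3 + 2x.
Reduce using x^4 ≡ 2x^3 + 1 (mod x^4 + x^3 + 2).
Reduced: 2x + 2.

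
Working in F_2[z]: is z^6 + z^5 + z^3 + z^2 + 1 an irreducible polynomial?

Yes

Write m(z) = z^6 + z^5 + z^3 + z^2 + 1.
Check for roots in F_2: m(0) = 1; m(1) = 1.
No roots, so no linear factors.
Monic irreducibles of degree 2 over GF(2): z^2 + z + 1.
None of them divide m (all give nonzero remainder).
Monic irreducibles of degree 3 over GF(2): z^3 + z + 1, z^3 + z^2 + 1.
None of them divide m (all give nonzero remainder).
No irreducible factor of degree ≤ 3 exists, so m is irreducible over GF(2).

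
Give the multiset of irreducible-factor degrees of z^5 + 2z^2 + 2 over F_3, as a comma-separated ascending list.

Write f(z) = z^5 + 2z^2 + 2.
Roots in F_3: f(0) = 2; f(1) = 2; f(2) = 0 → root.
Linear factors from roots: (z + 1).
Complete factorization: f(z) = (z + 1)·(z^4 + 2z^3 + z^2 + z + 2).
Factor degrees with multiplicity: 1 + 4 = 5.

1, 4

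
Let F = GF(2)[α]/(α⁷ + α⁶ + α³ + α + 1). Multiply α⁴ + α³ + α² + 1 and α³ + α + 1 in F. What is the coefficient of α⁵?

Multiply in GF(2)[α]: (α⁴ + α³ + α² + 1)·(α³ + α + 1) = α⁷ + α⁶ + α³ + α² + α + 1.
Reduce using α⁷ ≡ α⁶ + α³ + α + 1 (mod α⁷ + α⁶ + α³ + α + 1).
Reduced: α².

0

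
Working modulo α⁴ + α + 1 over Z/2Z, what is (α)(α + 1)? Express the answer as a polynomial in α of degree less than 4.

α^2 + α

Multiply in Z/2Z[α]: (α)·(α + 1) = α² + α.
Reduced: α² + α.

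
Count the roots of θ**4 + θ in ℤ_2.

Write P(θ) = θ**4 + θ.
Evaluate at each of the 2 elements of ℤ_2:
P(0) = 0 → root; P(1) = 0 → root.
Roots: {0, 1}.

2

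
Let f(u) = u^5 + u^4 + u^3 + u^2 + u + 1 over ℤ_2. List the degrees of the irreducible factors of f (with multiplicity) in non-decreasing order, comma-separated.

Roots in ℤ_2: f(0) = 1; f(1) = 0 → root.
Linear factors from roots: (u + 1).
Complete factorization: f(u) = (u + 1)·(u^2 + u + 1)^2.
Factor degrees with multiplicity: 1 + 2 + 2 = 5.

1, 2, 2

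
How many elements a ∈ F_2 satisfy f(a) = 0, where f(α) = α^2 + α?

Evaluate at each of the 2 elements of F_2:
f(0) = 0 → root; f(1) = 0 → root.
Roots: {0, 1}.

2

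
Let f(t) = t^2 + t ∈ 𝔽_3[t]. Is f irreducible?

Check for roots in 𝔽_3: f(0) = 0 → root; f(1) = 2; f(2) = 0 → root.
f(0) = 0, so (t) divides f(t); f is reducible.

No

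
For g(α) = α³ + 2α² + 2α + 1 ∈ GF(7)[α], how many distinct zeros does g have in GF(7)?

3

Evaluate at each of the 7 elements of GF(7):
g(0) = 1; g(1) = 6; g(2) = 0 → root; g(3) = 3; g(4) = 0 → root; g(5) = 4; g(6) = 0 → root.
Roots: {2, 4, 6}.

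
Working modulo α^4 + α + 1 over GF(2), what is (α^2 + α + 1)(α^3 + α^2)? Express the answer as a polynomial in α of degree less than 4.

α

Multiply in GF(2)[α]: (α^2 + α + 1)·(α^3 + α^2) = α^5 + α^2.
Reduce using α^4 ≡ α + 1 (mod α^4 + α + 1).
Reduced: α.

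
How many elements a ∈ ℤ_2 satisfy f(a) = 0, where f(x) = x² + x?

2

Evaluate at each of the 2 elements of ℤ_2:
f(0) = 0 → root; f(1) = 0 → root.
Roots: {0, 1}.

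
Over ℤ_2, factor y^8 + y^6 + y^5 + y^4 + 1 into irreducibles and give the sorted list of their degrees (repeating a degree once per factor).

Write f(y) = y^8 + y^6 + y^5 + y^4 + 1.
Roots in ℤ_2: f(0) = 1; f(1) = 1.
Complete factorization: f(y) = (y^8 + y^6 + y^5 + y^4 + 1).
Factor degrees with multiplicity: 8 = 8.

8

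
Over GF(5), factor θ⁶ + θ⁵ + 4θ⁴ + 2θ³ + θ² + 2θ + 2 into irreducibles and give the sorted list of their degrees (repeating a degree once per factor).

Write g(θ) = θ⁶ + θ⁵ + 4θ⁴ + 2θ³ + θ² + 2θ + 2.
Roots in GF(5): g(0) = 2; g(1) = 3; g(2) = 1; g(3) = 2; g(4) = 3.
Complete factorization: g(θ) = (θ⁶ + θ⁵ + 4θ⁴ + 2θ³ + θ² + 2θ + 2).
Factor degrees with multiplicity: 6 = 6.

6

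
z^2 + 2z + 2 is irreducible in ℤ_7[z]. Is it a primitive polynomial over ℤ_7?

No

Write f(z) = z^2 + 2z + 2.
|GF(7^2)^×| = 7^2 − 1 = 48. Prime factorization: 48 = 2^4·3.
f is primitive ⇔ z has order 48 in GF(7)[z]/(f), i.e. z^(48/q) ≠ 1 for each prime q | 48.
z^(24) mod f = 1
z^(16) mod f = 4.
Since z^(24) = 1, the order of z divides 24 < 48; not primitive.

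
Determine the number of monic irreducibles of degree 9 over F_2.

56

The number of monic irreducibles of degree 9 over GF(2) is (1/9)·Σ_{d∣9} μ(9/d) 2^d.
Divisors of 9: 1, 3, 9; μ(9/d) for each: 0, -1, 1.
Σ = − 2^3 + 2^9 = 504.
N = 504/9 = 56.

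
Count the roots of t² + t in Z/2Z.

Write g(t) = t² + t.
Evaluate at each of the 2 elements of Z/2Z:
g(0) = 0 → root; g(1) = 0 → root.
Roots: {0, 1}.

2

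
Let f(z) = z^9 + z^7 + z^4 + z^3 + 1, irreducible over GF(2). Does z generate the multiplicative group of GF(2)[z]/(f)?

|GF(2^9)^×| = 2^9 − 1 = 511. Prime factorization: 511 = 7·73.
f is primitive ⇔ z has order 511 in GF(2)[z]/(f), i.e. z^(511/q) ≠ 1 for each prime q | 511.
z^(73) mod f = 1
z^(7) mod f = z^7.
Since z^(73) = 1, the order of z divides 73 < 511; not primitive.

No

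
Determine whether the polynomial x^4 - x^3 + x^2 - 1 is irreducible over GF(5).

Write m(x) = x^4 - x^3 + x^2 - 1.
Check for roots in GF(5): m(0) = 4; m(1) = 0 → root; m(2) = 1; m(3) = 2; m(4) = 2.
m(1) = 0, so (x − 1) divides m(x); m is reducible.

No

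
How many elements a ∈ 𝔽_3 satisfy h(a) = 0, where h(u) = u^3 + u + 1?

1

Evaluate at each of the 3 elements of 𝔽_3:
h(0) = 1; h(1) = 0 → root; h(2) = 2.
Roots: {1}.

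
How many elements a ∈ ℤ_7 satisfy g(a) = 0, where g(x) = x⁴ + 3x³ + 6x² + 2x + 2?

Evaluate at each of the 7 elements of ℤ_7:
g(0) = 2; g(1) = 0 → root; g(2) = 0 → root; g(3) = 0 → root; g(4) = 1; g(5) = 0 → root; g(6) = 4.
Roots: {1, 2, 3, 5}.

4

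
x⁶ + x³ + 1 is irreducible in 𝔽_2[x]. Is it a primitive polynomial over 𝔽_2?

No

Write f(x) = x⁶ + x³ + 1.
|GF(2^6)^×| = 2^6 − 1 = 63. Prime factorization: 63 = 3^2·7.
f is primitive ⇔ x has order 63 in GF(2)[x]/(f), i.e. x^(63/q) ≠ 1 for each prime q | 63.
x^(21) mod f = x³.
x^(9) mod f = 1
Since x^(9) = 1, the order of x divides 9 < 63; not primitive.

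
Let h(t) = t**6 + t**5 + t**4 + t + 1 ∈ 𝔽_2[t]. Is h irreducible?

Check for roots in 𝔽_2: h(0) = 1; h(1) = 1.
No roots, so no linear factors.
Monic irreducibles of degree 2 over GF(2): t**2 + t + 1.
None of them divide h (all give nonzero remainder).
Monic irreducibles of degree 3 over GF(2): t**3 + t + 1, t**3 + t**2 + 1.
None of them divide h (all give nonzero remainder).
No irreducible factor of degree ≤ 3 exists, so h is irreducible over GF(2).

Yes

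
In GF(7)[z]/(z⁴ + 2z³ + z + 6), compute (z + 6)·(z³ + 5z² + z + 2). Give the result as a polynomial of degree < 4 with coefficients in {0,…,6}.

2z^3 + 3z^2 + 6

Multiply in GF(7)[z]: (z + 6)·(z³ + 5z² + z + 2) = z⁴ + 4z³ + 3z² + z + 5.
Reduce using z⁴ ≡ 5z³ + 6z + 1 (mod z⁴ + 2z³ + z + 6).
Reduced: 2z³ + 3z² + 6.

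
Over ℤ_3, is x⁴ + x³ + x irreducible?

No

Write P(x) = x⁴ + x³ + x.
Check for roots in ℤ_3: P(0) = 0 → root; P(1) = 0 → root; P(2) = 2.
P(0) = 0, so (x) divides P(x); P is reducible.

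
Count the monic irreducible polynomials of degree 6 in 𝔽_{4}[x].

670

The number of monic irreducibles of degree 6 over GF(4) is (1/6)·Σ_{d∣6} μ(6/d) 4^d.
Divisors of 6: 1, 2, 3, 6; μ(6/d) for each: 1, -1, -1, 1.
Σ = 4^1 − 4^2 − 4^3 + 4^6 = 4020.
N = 4020/6 = 670.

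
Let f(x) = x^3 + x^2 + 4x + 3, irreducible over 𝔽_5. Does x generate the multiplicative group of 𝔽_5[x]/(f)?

Yes

|GF(5^3)^×| = 5^3 − 1 = 124. Prime factorization: 124 = 2^2·31.
f is primitive ⇔ x has order 124 in GF(5)[x]/(f), i.e. x^(124/q) ≠ 1 for each prime q | 124.
x^(62) mod f = 4.
x^(4) mod f = 2x^2 + x + 3.
None equal 1, so x has full order 124; f is primitive.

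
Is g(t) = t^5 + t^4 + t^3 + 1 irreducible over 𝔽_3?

No

Check for roots in 𝔽_3: g(0) = 1; g(1) = 1; g(2) = 0 → root.
g(2) = 0, so (t − 2) divides g(t); g is reducible.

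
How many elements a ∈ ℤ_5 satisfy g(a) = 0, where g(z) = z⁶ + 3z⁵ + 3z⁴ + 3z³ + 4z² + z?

Evaluate at each of the 5 elements of ℤ_5:
g(0) = 0 → root; g(1) = 0 → root; g(2) = 0 → root; g(3) = 1; g(4) = 1.
Roots: {0, 1, 2}.

3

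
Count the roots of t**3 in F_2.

Write f(t) = t**3.
Evaluate at each of the 2 elements of F_2:
f(0) = 0 → root; f(1) = 1.
Roots: {0}.

1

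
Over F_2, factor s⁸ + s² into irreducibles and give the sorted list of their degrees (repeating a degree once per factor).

Write f(s) = s⁸ + s².
Roots in F_2: f(0) = 0 → root; f(1) = 0 → root.
Linear factors from roots: (s), (s + 1).
Complete factorization: f(s) = (s)^2·(s + 1)^2·(s² + s + 1)^2.
Factor degrees with multiplicity: 1 + 1 + 1 + 1 + 2 + 2 = 8.

1, 1, 1, 1, 2, 2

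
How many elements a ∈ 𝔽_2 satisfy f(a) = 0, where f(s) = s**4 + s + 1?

0

Evaluate at each of the 2 elements of 𝔽_2:
f(0) = 1; f(1) = 1.
No element is a root.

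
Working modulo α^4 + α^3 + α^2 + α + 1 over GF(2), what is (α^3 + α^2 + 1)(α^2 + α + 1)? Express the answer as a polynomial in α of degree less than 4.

Multiply in GF(2)[α]: (α^3 + α^2 + 1)·(α^2 + α + 1) = α^5 + α + 1.
Reduce using α^4 ≡ α^3 + α^2 + α + 1 (mod α^4 + α^3 + α^2 + α + 1).
Reduced: α.

α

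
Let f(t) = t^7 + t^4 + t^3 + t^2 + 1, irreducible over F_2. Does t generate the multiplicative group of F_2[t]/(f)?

Yes

|GF(2^7)^×| = 2^7 − 1 = 127. Prime factorization: 127 = 127.
f is primitive ⇔ t has order 127 in GF(2)[t]/(f), i.e. t^(127/q) ≠ 1 for each prime q | 127.
t^(1) mod f = t.
None equal 1, so t has full order 127; f is primitive.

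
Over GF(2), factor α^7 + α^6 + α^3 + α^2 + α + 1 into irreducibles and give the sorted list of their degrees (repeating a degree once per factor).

Write h(α) = α^7 + α^6 + α^3 + α^2 + α + 1.
Roots in GF(2): h(0) = 1; h(1) = 0 → root.
Linear factors from roots: (α + 1).
Complete factorization: h(α) = (α + 1)·(α^3 + α + 1)^2.
Factor degrees with multiplicity: 1 + 3 + 3 = 7.

1, 3, 3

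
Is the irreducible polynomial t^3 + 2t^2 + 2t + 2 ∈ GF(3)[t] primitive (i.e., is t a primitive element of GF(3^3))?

Write f(t) = t^3 + 2t^2 + 2t + 2.
|GF(3^3)^×| = 3^3 − 1 = 26. Prime factorization: 26 = 2·13.
f is primitive ⇔ t has order 26 in GF(3)[t]/(f), i.e. t^(26/q) ≠ 1 for each prime q | 26.
t^(13) mod f = 1
t^(2) mod f = t^2.
Since t^(13) = 1, the order of t divides 13 < 26; not primitive.

No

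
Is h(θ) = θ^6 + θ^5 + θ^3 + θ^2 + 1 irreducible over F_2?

Check for roots in F_2: h(0) = 1; h(1) = 1.
No roots, so no linear factors.
Monic irreducibles of degree 2 over GF(2): θ^2 + θ + 1.
None of them divide h (all give nonzero remainder).
Monic irreducibles of degree 3 over GF(2): θ^3 + θ + 1, θ^3 + θ^2 + 1.
None of them divide h (all give nonzero remainder).
No irreducible factor of degree ≤ 3 exists, so h is irreducible over GF(2).

Yes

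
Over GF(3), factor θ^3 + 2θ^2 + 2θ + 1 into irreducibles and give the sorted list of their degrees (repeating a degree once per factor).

Write h(θ) = θ^3 + 2θ^2 + 2θ + 1.
Roots in GF(3): h(0) = 1; h(1) = 0 → root; h(2) = 0 → root.
Linear factors from roots: (θ + 2), (θ + 1).
Complete factorization: h(θ) = (θ + 1)·(θ + 2)^2.
Factor degrees with multiplicity: 1 + 1 + 1 = 3.

1, 1, 1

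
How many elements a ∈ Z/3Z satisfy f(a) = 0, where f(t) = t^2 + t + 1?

Evaluate at each of the 3 elements of Z/3Z:
f(0) = 1; f(1) = 0 → root; f(2) = 1.
Roots: {1}.

1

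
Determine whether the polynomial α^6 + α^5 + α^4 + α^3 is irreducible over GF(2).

Write g(α) = α^6 + α^5 + α^4 + α^3.
Check for roots in GF(2): g(0) = 0 → root; g(1) = 0 → root.
g(0) = 0, so (α) divides g(α); g is reducible.

No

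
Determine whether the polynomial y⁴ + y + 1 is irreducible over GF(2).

Yes

Write m(y) = y⁴ + y + 1.
Check for roots in GF(2): m(0) = 1; m(1) = 1.
No roots, so no linear factors.
Monic irreducibles of degree 2 over GF(2): y² + y + 1.
None of them divide m (all give nonzero remainder).
No irreducible factor of degree ≤ 2 exists, so m is irreducible over GF(2).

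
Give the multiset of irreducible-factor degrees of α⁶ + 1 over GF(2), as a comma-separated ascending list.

1, 1, 2, 2

Write g(α) = α⁶ + 1.
Roots in GF(2): g(0) = 1; g(1) = 0 → root.
Linear factors from roots: (α + 1).
Complete factorization: g(α) = (α + 1)^2·(α² + α + 1)^2.
Factor degrees with multiplicity: 1 + 1 + 2 + 2 = 6.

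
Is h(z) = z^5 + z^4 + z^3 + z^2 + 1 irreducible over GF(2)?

Check for roots in GF(2): h(0) = 1; h(1) = 1.
No roots, so no linear factors.
Monic irreducibles of degree 2 over GF(2): z^2 + z + 1.
None of them divide h (all give nonzero remainder).
No irreducible factor of degree ≤ 2 exists, so h is irreducible over GF(2).

Yes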